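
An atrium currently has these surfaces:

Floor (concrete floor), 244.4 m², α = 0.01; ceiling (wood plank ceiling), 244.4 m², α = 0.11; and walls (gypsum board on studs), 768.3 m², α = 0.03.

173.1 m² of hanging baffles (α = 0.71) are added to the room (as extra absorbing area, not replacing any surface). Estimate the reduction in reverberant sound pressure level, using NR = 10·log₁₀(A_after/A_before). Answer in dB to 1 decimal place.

Summing Sᵢαᵢ: 2.444 + 26.884 + 23.049 → A_before = 52.377 sabins.
Added absorption = 173.1 × 0.71 = 122.901 sabins.
A_after = 52.377 + 122.901 = 175.278 sabins.
NR = 10·log₁₀(175.278/52.377) = 5.2 dB.

5.2 dB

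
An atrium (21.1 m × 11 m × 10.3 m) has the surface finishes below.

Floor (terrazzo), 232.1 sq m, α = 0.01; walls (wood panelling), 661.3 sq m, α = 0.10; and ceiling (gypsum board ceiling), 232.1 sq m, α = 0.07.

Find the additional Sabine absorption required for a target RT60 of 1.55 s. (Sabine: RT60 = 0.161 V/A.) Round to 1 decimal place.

Equivalent absorption area: A₁ = 232.1*0.01 + 661.3*0.10 + 232.1*0.07 = 84.698 sq m.
Target A₂ = 0.161·2390.63/1.55 = 248.317 sabins (V = 2390.63 m³).
Shortfall: 248.317 − 84.698 = 163.6 sabins.

163.6 sabins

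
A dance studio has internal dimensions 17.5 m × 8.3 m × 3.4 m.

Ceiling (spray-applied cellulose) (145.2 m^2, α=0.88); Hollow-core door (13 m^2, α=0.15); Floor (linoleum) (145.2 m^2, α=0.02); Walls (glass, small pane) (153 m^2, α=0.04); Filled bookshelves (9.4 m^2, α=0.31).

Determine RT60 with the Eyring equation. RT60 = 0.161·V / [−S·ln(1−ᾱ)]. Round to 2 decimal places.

0.47 s

S = Σ Sᵢ = 465.8 m^2.
Absorption A = 145.2·0.88 + 13·0.15 + 145.2·0.02 + 153·0.04 + 9.4·0.31 = 141.664 sabins.
Mean coefficient ᾱ = A/S = 0.3041.
Eyring denominator: −S ln(1−ᾱ) = 168.875.
V = 17.5 × 8.3 × 3.4 = 493.85 m³.
T = 0.161·V/[−S·ln(1−ᾱ)] = 0.161·493.85/168.875 = 0.47 s.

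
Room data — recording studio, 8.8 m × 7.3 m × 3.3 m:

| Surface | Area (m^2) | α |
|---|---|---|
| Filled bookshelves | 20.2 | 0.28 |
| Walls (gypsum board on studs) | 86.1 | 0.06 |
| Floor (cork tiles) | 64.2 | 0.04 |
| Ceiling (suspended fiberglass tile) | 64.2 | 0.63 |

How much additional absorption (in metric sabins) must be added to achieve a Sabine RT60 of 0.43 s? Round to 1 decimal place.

25.5 sabins

A₁ = Σ Sᵢαᵢ = 20.2*0.28 + 86.1*0.06 + 64.2*0.04 + 64.2*0.63 = 53.836 sabins.
V = 211.992 m³. Required absorption A₂ = 0.161 × 211.992 / 0.43 = 79.374 sabins.
Additional absorption ΔA = 79.374 − 53.836 = 25.5 sabins.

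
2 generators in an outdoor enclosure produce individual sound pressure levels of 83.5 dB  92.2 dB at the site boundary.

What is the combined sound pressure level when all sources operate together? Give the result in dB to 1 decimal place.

Sum in the linear (power) domain: Σ 10^(Lᵢ/10) = 10^(83.5/10) + 10^(92.2/10) = 1.883e+09.
Back to dB: 10·log₁₀ Σ = 92.7 dB.

92.7 dB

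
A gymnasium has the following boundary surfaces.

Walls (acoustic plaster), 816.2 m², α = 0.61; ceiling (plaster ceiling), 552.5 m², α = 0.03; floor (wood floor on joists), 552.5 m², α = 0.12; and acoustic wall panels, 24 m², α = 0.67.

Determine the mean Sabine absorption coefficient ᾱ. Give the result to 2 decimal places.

Total surface area S = 1945.2 m².
A = 816.2·0.61 + 552.5·0.03 + 552.5·0.12 + 24·0.67 = 596.837 sabins.
ᾱ = 596.837 / 1945.2 = 0.31.

0.31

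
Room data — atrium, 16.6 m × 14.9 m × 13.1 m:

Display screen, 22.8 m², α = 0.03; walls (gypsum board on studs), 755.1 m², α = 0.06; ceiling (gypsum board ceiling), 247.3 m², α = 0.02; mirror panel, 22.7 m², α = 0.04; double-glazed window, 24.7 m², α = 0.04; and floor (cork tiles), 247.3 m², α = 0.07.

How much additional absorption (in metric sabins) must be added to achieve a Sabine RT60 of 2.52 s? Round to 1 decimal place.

Equivalent absorption area: A₁ = 22.8·0.03 + 755.1·0.06 + 247.3·0.02 + 22.7·0.04 + 24.7·0.04 + 247.3·0.07 = 70.143 m².
For T = 2.52 s, need A₂ = 0.161·V/T = 0.161·3240.154/2.52 = 207.010 sabins.
Additional absorption ΔA = 207.010 − 70.143 = 136.9 sabins.

136.9 sabins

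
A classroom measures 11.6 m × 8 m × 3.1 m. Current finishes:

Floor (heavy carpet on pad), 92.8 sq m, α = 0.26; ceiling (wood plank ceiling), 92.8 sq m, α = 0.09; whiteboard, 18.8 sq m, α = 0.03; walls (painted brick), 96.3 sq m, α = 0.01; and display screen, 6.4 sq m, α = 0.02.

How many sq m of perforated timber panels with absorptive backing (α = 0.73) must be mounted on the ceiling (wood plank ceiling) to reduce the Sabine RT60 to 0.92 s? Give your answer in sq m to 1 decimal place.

25.3

Summing Sᵢαᵢ: 24.128 + 8.352 + 0.564 + 0.963 + 0.128 → A₁ = 34.135 sabins.
Required A₂ = 0.161·287.68/0.92 = 50.344 sabins.
Absorption to add: 50.344 − 34.135 = 16.209 sabins.
Each sq m of panel replacing the ceiling (wood plank ceiling) adds (0.73 − 0.09) = 0.64 sabins.
Area = ΔA/Δα = 16.209/0.64 = 25.3 sq m.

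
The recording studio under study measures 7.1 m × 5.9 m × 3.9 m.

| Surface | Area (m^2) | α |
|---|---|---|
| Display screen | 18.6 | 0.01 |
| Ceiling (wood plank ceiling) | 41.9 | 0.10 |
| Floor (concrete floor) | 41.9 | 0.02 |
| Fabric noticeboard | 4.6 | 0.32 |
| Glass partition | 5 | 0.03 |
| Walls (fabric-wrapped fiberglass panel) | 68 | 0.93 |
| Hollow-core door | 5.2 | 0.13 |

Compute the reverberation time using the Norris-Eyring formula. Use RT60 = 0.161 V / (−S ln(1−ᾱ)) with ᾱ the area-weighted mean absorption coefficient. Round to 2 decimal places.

0.30 s

S = Σ Sᵢ = 185.2 m^2.
Absorption A = 18.6×0.01 + 41.9×0.10 + 41.9×0.02 + 4.6×0.32 + 5×0.03 + 68×0.93 + 5.2×0.13 = 70.752 sabins.
ᾱ = 70.752 / 185.2 = 0.3820.
Eyring denominator: −S ln(1−ᾱ) = 89.131.
V = 7.1 × 5.9 × 3.9 = 163.371 m³.
T = 0.161·V/[−S·ln(1−ᾱ)] = 0.161·163.371/89.131 = 0.30 s.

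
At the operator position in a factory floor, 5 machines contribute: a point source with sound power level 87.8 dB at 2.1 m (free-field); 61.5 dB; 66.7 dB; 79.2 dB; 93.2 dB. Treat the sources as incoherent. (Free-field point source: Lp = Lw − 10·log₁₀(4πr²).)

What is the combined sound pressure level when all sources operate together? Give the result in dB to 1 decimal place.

Source at 2.1 m: Lp = 87.8 − 10·log₁₀(4π·2.1²) = 87.8 − 10·log₁₀(55.418) = 70.4 dB.
Converting to relative power and adding: 10^(70.4/10) + 10^(61.5/10) + 10^(66.7/10) + 10^(79.2/10) + 10^(93.2/10) = 2.19e+09.
Combined level = 10 log₁₀(2.19e+09) = 93.4 dB.

93.4 dB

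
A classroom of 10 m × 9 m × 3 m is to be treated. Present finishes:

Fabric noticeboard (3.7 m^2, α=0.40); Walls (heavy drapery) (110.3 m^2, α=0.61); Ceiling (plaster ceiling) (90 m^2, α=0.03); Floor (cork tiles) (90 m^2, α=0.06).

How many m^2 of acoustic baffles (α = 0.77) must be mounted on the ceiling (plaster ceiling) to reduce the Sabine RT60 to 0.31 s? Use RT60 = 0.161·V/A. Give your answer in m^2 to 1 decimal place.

85.6

Equivalent absorption area: A₁ = 3.7×0.40 + 110.3×0.61 + 90×0.03 + 90×0.06 = 76.863 m^2.
Required A₂ = 0.161·270/0.31 = 140.226 sabins.
ΔA needed = 140.226 − 76.863 = 63.363 sabins.
Each m^2 of panel replacing the ceiling (plaster ceiling) adds (0.77 − 0.03) = 0.74 sabins.
Panel area = 63.363 / 0.74 = 85.6 m^2.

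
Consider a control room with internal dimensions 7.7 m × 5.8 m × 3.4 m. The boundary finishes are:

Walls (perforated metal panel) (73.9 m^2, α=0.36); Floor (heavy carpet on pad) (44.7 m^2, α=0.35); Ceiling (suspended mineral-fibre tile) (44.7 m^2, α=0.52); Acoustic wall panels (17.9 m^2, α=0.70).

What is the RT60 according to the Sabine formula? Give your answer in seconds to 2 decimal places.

0.31 s

Total absorption A = 73.9*0.36 + 44.7*0.35 + 44.7*0.52 + 17.9*0.70
  = 26.604 + 15.645 + 23.244 + 12.530 = 78.023 m^2 sabins.
Volume V = 7.7 × 5.8 × 3.4 = 151.844 m³.
RT60 = 0.161 · V / A = 0.161 × 151.844 / 78.023 = 0.31 s.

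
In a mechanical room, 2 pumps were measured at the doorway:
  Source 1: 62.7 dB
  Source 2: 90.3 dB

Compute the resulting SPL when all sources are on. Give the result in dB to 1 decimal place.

Sum in the linear (power) domain: Σ 10^(Lᵢ/10) = 10^(62.7/10) + 10^(90.3/10) = 1.073e+09.
Back to dB: 10·log₁₀ Σ = 90.3 dB.

90.3 dB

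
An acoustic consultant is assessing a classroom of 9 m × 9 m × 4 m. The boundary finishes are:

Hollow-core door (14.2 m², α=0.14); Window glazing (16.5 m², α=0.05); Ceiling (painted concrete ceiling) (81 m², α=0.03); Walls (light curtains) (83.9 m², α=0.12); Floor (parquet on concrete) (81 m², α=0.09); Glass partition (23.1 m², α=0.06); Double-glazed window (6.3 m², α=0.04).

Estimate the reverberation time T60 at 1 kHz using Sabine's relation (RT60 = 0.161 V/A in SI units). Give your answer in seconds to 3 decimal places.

2.152 seconds

A = Σ Sᵢαᵢ = 14.2×0.14 + 16.5×0.05 + 81×0.03 + 83.9×0.12 + 81×0.09 + 23.1×0.06 + 6.3×0.04 = 24.239 sabins.
V = 9·9·4 = 324 m³.
T = 0.161 V/A = 0.161·324/24.239 = 2.152 s.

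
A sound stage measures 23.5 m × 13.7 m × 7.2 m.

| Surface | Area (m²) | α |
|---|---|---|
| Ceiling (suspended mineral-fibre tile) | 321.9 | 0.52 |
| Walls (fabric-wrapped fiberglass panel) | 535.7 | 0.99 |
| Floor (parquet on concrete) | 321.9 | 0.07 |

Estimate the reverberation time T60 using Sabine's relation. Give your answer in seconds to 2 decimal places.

0.52 s

Total absorption A = 321.9*0.52 + 535.7*0.99 + 321.9*0.07
  = 167.388 + 530.343 + 22.533 = 720.264 m² sabins.
Room volume: 2318.04 m³.
Sabine: RT60 = 0.161 × 2318.04 / 720.264 = 0.52 s.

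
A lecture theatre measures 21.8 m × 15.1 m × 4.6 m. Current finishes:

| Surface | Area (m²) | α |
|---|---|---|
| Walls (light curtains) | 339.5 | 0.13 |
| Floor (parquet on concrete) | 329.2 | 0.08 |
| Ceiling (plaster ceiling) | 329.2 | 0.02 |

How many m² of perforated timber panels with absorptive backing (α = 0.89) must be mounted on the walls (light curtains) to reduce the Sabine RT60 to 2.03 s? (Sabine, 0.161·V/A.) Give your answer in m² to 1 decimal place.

Total absorption A₁ = 339.5·0.13 + 329.2·0.08 + 329.2·0.02
  = 44.135 + 26.336 + 6.584 = 77.055 m² sabins.
Required A₂ = 0.161·1514.228/2.03 = 120.094 sabins.
Absorption to add: 120.094 − 77.055 = 43.039 sabins.
Each m² of panel replacing the walls (light curtains) adds (0.89 − 0.13) = 0.76 sabins.
Panel area = 43.039 / 0.76 = 56.6 m².

56.6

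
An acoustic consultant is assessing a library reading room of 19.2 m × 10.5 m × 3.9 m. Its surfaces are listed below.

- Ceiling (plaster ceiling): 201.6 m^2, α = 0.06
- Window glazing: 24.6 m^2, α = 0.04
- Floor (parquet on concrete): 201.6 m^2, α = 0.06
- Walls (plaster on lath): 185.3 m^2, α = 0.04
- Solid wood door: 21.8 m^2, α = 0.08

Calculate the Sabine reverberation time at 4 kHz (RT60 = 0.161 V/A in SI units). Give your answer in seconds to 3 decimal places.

Summing Sᵢαᵢ: 12.096 + 0.984 + 12.096 + 7.412 + 1.744 → A = 34.332 sabins.
V = 19.2·10.5·3.9 = 786.24 m³.
RT60 = 0.161 · V / A = 0.161 × 786.24 / 34.332 = 3.687 s.

3.687 sec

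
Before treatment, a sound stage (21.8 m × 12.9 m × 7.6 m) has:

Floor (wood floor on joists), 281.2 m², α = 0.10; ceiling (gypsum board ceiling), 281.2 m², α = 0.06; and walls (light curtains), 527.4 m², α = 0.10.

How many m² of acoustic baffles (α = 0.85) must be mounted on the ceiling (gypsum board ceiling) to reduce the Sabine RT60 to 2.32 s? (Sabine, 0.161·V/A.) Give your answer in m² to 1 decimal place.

Summing Sᵢαᵢ: 28.120 + 16.872 + 52.740 → A₁ = 97.732 sabins.
Required A₂ = 0.161·2137.272/2.32 = 148.319 sabins.
Absorption to add: 148.319 − 97.732 = 50.587 sabins.
Net gain per m²: Δα = 0.85 − 0.06 = 0.79.
Area = ΔA/Δα = 50.587/0.79 = 64.0 m².

64.0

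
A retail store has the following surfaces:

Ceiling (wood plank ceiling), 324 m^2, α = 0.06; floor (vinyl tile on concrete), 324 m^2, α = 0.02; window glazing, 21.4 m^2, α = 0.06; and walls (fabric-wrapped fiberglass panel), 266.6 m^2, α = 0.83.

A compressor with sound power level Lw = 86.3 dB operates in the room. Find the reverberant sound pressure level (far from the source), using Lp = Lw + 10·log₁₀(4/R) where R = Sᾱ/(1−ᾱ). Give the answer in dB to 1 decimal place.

67.0 dB

A = 248.482 sabins; S = 936.0 m^2.
ᾱ = 0.2655, so room constant R = A/(1−ᾱ) = 338.301 m^2.
Lp = Lw + 10 log₁₀(4/R) = 86.3 -19.27 = 67.0 dB.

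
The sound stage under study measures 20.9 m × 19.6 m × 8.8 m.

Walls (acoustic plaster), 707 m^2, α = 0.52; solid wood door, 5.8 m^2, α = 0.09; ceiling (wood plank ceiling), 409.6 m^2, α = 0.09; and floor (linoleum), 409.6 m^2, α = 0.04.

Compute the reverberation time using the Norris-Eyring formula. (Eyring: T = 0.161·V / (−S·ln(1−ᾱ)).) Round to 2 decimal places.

S = Σ Sᵢ = 1532.0 m^2.
Absorption A = 707×0.52 + 5.8×0.09 + 409.6×0.09 + 409.6×0.04 = 421.410 sabins.
ᾱ = 421.410 / 1532.0 = 0.2751.
Eyring denominator: −S ln(1−ᾱ) = 492.877.
V = 20.9 × 19.6 × 8.8 = 3604.832 m³.
T = 0.161·V/[−S·ln(1−ᾱ)] = 0.161·3604.832/492.877 = 1.18 s.

1.18 s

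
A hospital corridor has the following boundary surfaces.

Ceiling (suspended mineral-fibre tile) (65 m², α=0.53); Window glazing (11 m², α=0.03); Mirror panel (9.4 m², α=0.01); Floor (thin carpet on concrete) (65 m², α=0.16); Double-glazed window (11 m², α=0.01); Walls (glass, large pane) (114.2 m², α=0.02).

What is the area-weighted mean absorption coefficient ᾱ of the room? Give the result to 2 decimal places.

Total surface area S = 275.6 m².
A = 65*0.53 + 11*0.03 + 9.4*0.01 + 65*0.16 + 11*0.01 + 114.2*0.02 = 47.668 sabins.
ᾱ = A/S = 0.17.

0.17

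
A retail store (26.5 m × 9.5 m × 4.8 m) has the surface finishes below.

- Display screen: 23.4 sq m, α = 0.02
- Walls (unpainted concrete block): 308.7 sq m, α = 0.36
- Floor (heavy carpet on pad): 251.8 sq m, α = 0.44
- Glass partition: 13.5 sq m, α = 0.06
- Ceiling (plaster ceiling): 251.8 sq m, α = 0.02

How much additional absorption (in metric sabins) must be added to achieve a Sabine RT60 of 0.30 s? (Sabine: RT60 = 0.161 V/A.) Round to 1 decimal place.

A₁ = Σ Sᵢαᵢ = 23.4·0.02 + 308.7·0.36 + 251.8·0.44 + 13.5·0.06 + 251.8·0.02 = 228.238 sabins.
For T = 0.30 s, need A₂ = 0.161·V/T = 0.161·1208.4/0.30 = 648.508 sabins.
Shortfall: 648.508 − 228.238 = 420.3 sabins.

420.3 sabins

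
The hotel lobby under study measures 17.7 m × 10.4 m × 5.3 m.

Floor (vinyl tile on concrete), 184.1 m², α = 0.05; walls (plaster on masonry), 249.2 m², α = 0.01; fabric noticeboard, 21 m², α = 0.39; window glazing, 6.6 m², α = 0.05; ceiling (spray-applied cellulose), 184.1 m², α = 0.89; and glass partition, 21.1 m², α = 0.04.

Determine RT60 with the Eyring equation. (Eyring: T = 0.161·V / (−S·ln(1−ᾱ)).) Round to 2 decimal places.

0.73 s

Total surface area S = 184.1 + 249.2 + 21 + 6.6 + 184.1 + 21.1 = 666.1 m².
Σ(Sᵢαᵢ) = 184.1·0.05 + 249.2·0.01 + 21·0.39 + 6.6·0.05 + 184.1·0.89 + 21.1·0.04 = 184.910.
ᾱ = 184.910 / 666.1 = 0.2776.
Eyring denominator: −S ln(1−ᾱ) = 216.600.
V = 17.7 × 10.4 × 5.3 = 975.624 m³.
T = 0.161·V/[−S·ln(1−ᾱ)] = 0.161·975.624/216.600 = 0.73 s.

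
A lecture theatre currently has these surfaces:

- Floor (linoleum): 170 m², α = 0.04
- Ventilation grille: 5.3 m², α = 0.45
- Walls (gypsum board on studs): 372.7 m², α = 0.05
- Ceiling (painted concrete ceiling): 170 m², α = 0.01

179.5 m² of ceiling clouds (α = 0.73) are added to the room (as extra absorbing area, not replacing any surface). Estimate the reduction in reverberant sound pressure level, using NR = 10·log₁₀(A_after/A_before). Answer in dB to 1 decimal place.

7.4 dB

Summing Sᵢαᵢ: 6.800 + 2.385 + 18.635 + 1.700 → A_before = 29.520 sabins.
Added absorption = 179.5 × 0.73 = 131.035 sabins.
A_after = 29.520 + 131.035 = 160.555 sabins.
Reduction = 10 log₁₀(A_after/A_before) = 10 log₁₀(5.4389) = 7.4 dB.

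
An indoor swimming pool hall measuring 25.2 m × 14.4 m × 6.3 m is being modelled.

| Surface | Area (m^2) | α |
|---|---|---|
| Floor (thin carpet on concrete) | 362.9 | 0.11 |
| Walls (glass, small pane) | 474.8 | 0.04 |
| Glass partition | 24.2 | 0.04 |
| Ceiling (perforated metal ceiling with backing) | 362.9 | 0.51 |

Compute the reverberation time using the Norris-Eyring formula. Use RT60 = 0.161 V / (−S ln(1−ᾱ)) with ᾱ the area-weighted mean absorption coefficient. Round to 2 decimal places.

S = Σ Sᵢ = 1224.8 m^2.
Absorption A = 362.9·0.11 + 474.8·0.04 + 24.2·0.04 + 362.9·0.51 = 244.958 sabins.
Mean coefficient ᾱ = A/S = 0.2000.
Eyring denominator: −S ln(1−ᾱ) = 273.306.
V = 25.2 × 14.4 × 6.3 = 2286.144 m³.
T = 0.161·V/[−S·ln(1−ᾱ)] = 0.161·2286.144/273.306 = 1.35 s.

1.35 s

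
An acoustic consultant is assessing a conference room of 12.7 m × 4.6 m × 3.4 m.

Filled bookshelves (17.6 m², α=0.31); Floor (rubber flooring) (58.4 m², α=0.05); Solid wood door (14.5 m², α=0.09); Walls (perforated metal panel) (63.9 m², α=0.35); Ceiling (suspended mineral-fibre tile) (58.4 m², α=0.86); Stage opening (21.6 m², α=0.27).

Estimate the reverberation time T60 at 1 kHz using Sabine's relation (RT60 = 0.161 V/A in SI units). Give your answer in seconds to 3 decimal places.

0.363 sec

Total absorption A = 17.6·0.31 + 58.4·0.05 + 14.5·0.09 + 63.9·0.35 + 58.4·0.86 + 21.6·0.27
  = 5.456 + 2.920 + 1.305 + 22.365 + 50.224 + 5.832 = 88.102 m² sabins.
Room volume: 198.628 m³.
T = 0.161 V/A = 0.161·198.628/88.102 = 0.363 s.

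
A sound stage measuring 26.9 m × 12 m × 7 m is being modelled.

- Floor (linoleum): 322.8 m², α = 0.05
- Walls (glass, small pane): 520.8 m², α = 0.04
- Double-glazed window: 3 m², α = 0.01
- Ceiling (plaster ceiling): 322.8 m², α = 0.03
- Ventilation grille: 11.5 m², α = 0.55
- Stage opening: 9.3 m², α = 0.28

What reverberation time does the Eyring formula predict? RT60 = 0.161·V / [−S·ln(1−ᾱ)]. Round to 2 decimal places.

6.39 s

Total surface area S = 322.8 + 520.8 + 3 + 322.8 + 11.5 + 9.3 = 1190.2 m².
Σ(Sᵢαᵢ) = 322.8·0.05 + 520.8·0.04 + 3·0.01 + 322.8·0.03 + 11.5·0.55 + 9.3·0.28 = 55.615.
Mean coefficient ᾱ = A/S = 0.0467.
−S·ln(1−ᾱ) = −1190.2 × ln(1 − 0.0467) = 56.922.
V = 26.9 × 12 × 7 = 2259.6 m³.
RT60 = 0.161 × 2259.6 / 56.922 = 6.39 s.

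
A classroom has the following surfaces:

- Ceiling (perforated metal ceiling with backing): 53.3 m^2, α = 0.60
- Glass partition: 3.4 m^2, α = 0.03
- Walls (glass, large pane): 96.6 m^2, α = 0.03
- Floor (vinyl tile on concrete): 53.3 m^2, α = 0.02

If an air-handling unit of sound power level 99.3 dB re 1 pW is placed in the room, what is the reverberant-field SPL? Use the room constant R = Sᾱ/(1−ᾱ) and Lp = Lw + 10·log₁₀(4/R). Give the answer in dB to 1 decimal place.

88.9 dB

A = 36.046 sabins; S = 206.6 m^2.
ᾱ = 0.1745, so room constant R = A/(1−ᾱ) = 43.666 m^2.
Lp = Lw + 10 log₁₀(4/R) = 99.3 -10.38 = 88.9 dB.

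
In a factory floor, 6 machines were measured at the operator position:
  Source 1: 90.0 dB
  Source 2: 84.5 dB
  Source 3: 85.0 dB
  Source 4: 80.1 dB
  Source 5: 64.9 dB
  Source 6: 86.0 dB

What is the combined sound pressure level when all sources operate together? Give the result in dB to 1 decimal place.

Converting to relative power and adding: 10^(90.0/10) + 10^(84.5/10) + 10^(85.0/10) + 10^(80.1/10) + 10^(64.9/10) + 10^(86.0/10) = 2.102e+09.
L_total = 10·log₁₀(2.102e+09) = 93.2 dB.

93.2 dB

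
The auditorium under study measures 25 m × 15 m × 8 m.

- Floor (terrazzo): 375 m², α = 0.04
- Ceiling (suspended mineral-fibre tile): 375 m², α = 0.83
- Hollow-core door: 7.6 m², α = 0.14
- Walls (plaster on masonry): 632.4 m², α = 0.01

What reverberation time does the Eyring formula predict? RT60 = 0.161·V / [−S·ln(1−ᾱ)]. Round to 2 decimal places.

Total surface area S = 375 + 375 + 7.6 + 632.4 = 1390.0 m².
Σ(Sᵢαᵢ) = 375×0.04 + 375×0.83 + 7.6×0.14 + 632.4×0.01 = 333.638.
ᾱ = 333.638 / 1390.0 = 0.2400.
−S·ln(1−ᾱ) = −1390.0 × ln(1 − 0.2400) = 381.467.
V = 25 × 15 × 8 = 3000 m³.
T = 0.161·V/[−S·ln(1−ᾱ)] = 0.161·3000/381.467 = 1.27 s.

1.27 seconds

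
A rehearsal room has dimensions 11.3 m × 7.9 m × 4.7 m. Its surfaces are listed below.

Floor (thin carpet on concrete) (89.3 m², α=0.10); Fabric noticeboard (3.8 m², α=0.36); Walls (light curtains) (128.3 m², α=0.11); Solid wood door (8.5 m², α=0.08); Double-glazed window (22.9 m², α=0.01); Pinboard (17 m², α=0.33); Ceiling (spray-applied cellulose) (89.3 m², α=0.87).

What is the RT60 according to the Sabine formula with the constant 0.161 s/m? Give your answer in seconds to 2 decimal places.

Equivalent absorption area: A = 89.3·0.10 + 3.8·0.36 + 128.3·0.11 + 8.5·0.08 + 22.9·0.01 + 17·0.33 + 89.3·0.87 = 108.621 m².
Volume V = 11.3 × 7.9 × 4.7 = 419.569 m³.
Sabine: RT60 = 0.161 × 419.569 / 108.621 = 0.62 s.

0.62 seconds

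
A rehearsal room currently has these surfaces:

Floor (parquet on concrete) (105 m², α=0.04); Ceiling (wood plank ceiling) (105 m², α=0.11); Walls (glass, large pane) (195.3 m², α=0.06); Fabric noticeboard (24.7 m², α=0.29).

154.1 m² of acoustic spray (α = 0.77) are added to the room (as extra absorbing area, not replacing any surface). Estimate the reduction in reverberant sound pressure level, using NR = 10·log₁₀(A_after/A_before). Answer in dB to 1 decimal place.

A_before = Σ Sᵢαᵢ = 105·0.04 + 105·0.11 + 195.3·0.06 + 24.7·0.29 = 34.631 sabins.
Added absorption = 154.1 × 0.77 = 118.657 sabins.
A_after = 34.631 + 118.657 = 153.288 sabins.
Reduction = 10 log₁₀(A_after/A_before) = 10 log₁₀(4.4263) = 6.5 dB.

6.5 dB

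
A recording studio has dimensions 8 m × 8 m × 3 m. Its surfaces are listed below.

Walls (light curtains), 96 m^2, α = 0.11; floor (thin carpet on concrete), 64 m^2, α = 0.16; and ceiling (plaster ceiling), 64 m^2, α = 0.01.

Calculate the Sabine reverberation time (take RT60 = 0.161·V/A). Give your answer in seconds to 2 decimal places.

Total absorption A = 96·0.11 + 64·0.16 + 64·0.01
  = 10.560 + 10.240 + 0.640 = 21.440 m^2 sabins.
Volume V = 8 × 8 × 3 = 192 m³.
T = 0.161 V/A = 0.161·192/21.440 = 1.44 s.

1.44 s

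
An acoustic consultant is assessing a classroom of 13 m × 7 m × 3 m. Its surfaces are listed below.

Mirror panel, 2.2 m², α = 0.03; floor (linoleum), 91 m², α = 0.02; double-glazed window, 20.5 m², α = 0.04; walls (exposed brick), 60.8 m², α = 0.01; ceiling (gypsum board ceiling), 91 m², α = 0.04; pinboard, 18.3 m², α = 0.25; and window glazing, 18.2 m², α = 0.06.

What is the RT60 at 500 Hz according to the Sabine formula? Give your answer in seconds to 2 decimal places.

Summing Sᵢαᵢ: 0.066 + 1.820 + 0.820 + 0.608 + 3.640 + 4.575 + 1.092 → A = 12.621 sabins.
V = 13·7·3 = 273 m³.
T = 0.161 V/A = 0.161·273/12.621 = 3.48 s.

3.48 s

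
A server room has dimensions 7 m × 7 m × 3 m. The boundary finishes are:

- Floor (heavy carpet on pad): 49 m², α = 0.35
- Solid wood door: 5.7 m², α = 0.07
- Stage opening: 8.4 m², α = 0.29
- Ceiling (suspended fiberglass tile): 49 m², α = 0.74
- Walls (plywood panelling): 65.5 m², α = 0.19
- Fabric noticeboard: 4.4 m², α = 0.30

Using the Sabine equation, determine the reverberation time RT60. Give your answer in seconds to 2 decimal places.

0.34 s

Total absorption A = 49·0.35 + 5.7·0.07 + 8.4·0.29 + 49·0.74 + 65.5·0.19 + 4.4·0.30
  = 17.150 + 0.399 + 2.436 + 36.260 + 12.445 + 1.320 = 70.010 m² sabins.
Volume V = 7 × 7 × 3 = 147 m³.
T = 0.161 V/A = 0.161·147/70.010 = 0.34 s.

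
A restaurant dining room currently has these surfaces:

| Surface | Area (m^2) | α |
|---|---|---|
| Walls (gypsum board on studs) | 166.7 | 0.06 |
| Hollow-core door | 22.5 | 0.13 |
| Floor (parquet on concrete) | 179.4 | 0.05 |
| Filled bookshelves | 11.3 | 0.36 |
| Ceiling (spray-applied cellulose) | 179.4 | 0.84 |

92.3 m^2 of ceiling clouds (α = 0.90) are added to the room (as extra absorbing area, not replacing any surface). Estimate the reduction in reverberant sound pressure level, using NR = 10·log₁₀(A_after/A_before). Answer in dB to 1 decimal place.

Equivalent absorption area: A_before = 166.7*0.06 + 22.5*0.13 + 179.4*0.05 + 11.3*0.36 + 179.4*0.84 = 176.661 m^2.
Treatment contributes 92.3·0.90 = 83.070 sabins.
A_after = 176.661 + 83.070 = 259.731 sabins.
NR = 10·log₁₀(259.731/176.661) = 1.7 dB.

1.7 dB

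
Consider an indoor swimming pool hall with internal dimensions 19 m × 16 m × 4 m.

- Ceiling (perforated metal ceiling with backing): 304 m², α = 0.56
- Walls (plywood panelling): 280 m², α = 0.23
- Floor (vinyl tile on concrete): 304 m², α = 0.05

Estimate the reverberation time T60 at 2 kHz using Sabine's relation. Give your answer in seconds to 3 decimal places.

Total absorption A = 304·0.56 + 280·0.23 + 304·0.05
  = 170.240 + 64.400 + 15.200 = 249.840 m² sabins.
V = 19·16·4 = 1216 m³.
Sabine: RT60 = 0.161 × 1216 / 249.840 = 0.784 s.

0.784 sec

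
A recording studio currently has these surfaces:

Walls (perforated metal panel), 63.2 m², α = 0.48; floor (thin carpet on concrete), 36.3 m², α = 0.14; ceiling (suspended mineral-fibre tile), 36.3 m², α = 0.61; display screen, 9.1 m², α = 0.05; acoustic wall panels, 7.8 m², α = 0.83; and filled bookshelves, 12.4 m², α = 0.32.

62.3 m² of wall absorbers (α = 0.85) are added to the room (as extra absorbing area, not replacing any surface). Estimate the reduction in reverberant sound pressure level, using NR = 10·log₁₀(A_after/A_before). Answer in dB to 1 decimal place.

Summing Sᵢαᵢ: 30.336 + 5.082 + 22.143 + 0.455 + 6.474 + 3.968 → A_before = 68.458 sabins.
Added absorption = 62.3 × 0.85 = 52.955 sabins.
New total A_after = 121.413 sabins.
NR = 10·log₁₀(121.413/68.458) = 2.5 dB.

2.5 dB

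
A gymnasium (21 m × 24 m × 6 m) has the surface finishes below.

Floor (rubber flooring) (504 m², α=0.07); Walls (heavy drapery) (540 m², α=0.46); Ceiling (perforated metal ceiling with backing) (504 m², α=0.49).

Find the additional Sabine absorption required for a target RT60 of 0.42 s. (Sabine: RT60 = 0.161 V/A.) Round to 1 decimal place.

628.6 sabins

Equivalent absorption area: A₁ = 504*0.07 + 540*0.46 + 504*0.49 = 530.640 m².
Target A₂ = 0.161·3024/0.42 = 1159.200 sabins (V = 3024 m³).
ΔA = A₂ − A₁ = 1159.200 − 530.640 = 628.6 sabins.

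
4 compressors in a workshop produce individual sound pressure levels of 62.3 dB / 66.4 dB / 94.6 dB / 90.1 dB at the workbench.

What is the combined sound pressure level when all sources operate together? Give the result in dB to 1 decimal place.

Sum in the linear (power) domain: Σ 10^(Lᵢ/10) = 10^(62.3/10) + 10^(66.4/10) + 10^(94.6/10) + 10^(90.1/10) = 3.913e+09.
Combined level = 10 log₁₀(3.913e+09) = 95.9 dB.

95.9 dB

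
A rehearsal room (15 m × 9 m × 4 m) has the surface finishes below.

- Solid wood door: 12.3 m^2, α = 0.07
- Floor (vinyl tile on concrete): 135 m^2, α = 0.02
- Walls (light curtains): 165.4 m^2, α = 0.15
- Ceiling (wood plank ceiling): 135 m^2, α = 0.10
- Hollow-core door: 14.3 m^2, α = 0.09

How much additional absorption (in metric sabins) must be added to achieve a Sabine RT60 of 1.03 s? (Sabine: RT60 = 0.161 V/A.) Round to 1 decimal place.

41.2 sabins

Equivalent absorption area: A₁ = 12.3×0.07 + 135×0.02 + 165.4×0.15 + 135×0.10 + 14.3×0.09 = 43.158 m^2.
For T = 1.03 s, need A₂ = 0.161·V/T = 0.161·540/1.03 = 84.408 sabins.
Shortfall: 84.408 − 43.158 = 41.2 sabins.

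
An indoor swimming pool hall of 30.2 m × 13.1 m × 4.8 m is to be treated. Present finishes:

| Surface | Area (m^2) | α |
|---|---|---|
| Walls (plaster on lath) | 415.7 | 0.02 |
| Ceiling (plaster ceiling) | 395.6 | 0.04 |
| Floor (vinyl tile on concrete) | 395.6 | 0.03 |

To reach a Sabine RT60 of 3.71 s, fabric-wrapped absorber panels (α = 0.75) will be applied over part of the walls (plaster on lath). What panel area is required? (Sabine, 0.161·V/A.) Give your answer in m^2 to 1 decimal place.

63.6

A₁ = Σ Sᵢαᵢ = 415.7×0.02 + 395.6×0.04 + 395.6×0.03 = 36.006 sabins.
V = 1898.976 m³. Target absorption A₂ = 0.161 × 1898.976 / 3.71 = 82.408 sabins.
Absorption to add: 82.408 − 36.006 = 46.402 sabins.
Each m^2 of panel replacing the walls (plaster on lath) adds (0.75 − 0.02) = 0.73 sabins.
Panel area = 46.402 / 0.73 = 63.6 m^2.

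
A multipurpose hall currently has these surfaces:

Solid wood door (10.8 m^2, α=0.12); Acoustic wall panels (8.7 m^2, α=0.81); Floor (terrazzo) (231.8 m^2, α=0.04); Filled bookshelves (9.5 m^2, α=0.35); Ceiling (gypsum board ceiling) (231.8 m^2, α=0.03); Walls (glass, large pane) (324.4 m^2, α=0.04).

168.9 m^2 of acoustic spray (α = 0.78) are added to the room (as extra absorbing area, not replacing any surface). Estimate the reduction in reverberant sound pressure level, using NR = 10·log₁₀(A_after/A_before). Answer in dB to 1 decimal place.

Summing Sᵢαᵢ: 1.296 + 7.047 + 9.272 + 3.325 + 6.954 + 12.976 → A_before = 40.870 sabins.
Treatment contributes 168.9·0.78 = 131.742 sabins.
New total A_after = 172.612 sabins.
NR = 10·log₁₀(172.612/40.870) = 6.3 dB.

6.3 dB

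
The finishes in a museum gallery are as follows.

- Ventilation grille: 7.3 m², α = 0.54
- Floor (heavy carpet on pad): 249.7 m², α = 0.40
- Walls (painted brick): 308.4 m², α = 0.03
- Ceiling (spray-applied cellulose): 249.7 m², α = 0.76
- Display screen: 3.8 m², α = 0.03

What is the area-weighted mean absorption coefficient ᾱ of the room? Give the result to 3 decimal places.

S = Σ Sᵢ = 7.3 + 249.7 + 308.4 + 249.7 + 3.8 = 818.9 m².
Weighted sum Σ Sα = 302.960.
ᾱ = 302.960 / 818.9 = 0.370.

0.370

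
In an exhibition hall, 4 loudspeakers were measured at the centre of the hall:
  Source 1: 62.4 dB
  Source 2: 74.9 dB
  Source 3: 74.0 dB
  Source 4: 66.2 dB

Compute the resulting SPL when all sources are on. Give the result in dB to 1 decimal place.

77.9 dB

Sum in the linear (power) domain: Σ 10^(Lᵢ/10) = 10^(62.4/10) + 10^(74.9/10) + 10^(74.0/10) + 10^(66.2/10) = 6.193e+07.
Combined level = 10 log₁₀(6.193e+07) = 77.9 dB.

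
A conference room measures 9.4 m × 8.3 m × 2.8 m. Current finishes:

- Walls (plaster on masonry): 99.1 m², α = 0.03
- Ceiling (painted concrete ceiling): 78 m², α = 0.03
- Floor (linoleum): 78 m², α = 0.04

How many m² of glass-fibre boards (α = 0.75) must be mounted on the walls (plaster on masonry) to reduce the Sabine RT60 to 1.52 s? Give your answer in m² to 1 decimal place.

20.4

A₁ = Σ Sᵢαᵢ = 99.1*0.03 + 78*0.03 + 78*0.04 = 8.433 sabins.
Required A₂ = 0.161·218.456/1.52 = 23.139 sabins.
ΔA needed = 23.139 − 8.433 = 14.706 sabins.
Each m² of panel replacing the walls (plaster on masonry) adds (0.75 − 0.03) = 0.72 sabins.
Area = ΔA/Δα = 14.706/0.72 = 20.4 m².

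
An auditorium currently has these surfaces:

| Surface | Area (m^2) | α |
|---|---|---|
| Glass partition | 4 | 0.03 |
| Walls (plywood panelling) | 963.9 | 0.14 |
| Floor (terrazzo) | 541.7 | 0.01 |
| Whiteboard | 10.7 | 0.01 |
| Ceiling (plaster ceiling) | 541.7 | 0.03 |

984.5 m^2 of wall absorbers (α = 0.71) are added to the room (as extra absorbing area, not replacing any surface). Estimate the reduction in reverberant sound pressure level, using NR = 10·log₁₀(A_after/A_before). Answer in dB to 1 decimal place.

7.4 dB

Total absorption A_before = 4×0.03 + 963.9×0.14 + 541.7×0.01 + 10.7×0.01 + 541.7×0.03
  = 0.120 + 134.946 + 5.417 + 0.107 + 16.251 = 156.841 m^2 sabins.
Treatment contributes 984.5·0.71 = 698.995 sabins.
New total A_after = 855.836 sabins.
Reduction = 10 log₁₀(A_after/A_before) = 10 log₁₀(5.4567) = 7.4 dB.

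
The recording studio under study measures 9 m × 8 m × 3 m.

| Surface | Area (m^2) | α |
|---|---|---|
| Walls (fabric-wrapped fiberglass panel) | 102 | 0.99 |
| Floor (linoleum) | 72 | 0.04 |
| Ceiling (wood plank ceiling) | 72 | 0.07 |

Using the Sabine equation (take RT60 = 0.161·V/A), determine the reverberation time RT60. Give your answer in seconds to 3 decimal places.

A = Σ Sᵢαᵢ = 102×0.99 + 72×0.04 + 72×0.07 = 108.900 sabins.
Volume V = 9 × 8 × 3 = 216 m³.
T = 0.161 V/A = 0.161·216/108.900 = 0.319 s.

0.319 s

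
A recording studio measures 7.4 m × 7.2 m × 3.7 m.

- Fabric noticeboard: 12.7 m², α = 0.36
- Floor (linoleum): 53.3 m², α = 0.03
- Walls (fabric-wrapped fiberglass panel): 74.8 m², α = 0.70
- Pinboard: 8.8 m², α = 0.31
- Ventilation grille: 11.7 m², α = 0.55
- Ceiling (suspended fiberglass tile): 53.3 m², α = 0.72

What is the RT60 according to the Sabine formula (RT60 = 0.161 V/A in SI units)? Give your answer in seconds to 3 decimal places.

0.299 sec

Equivalent absorption area: A = 12.7*0.36 + 53.3*0.03 + 74.8*0.70 + 8.8*0.31 + 11.7*0.55 + 53.3*0.72 = 106.070 m².
Room volume: 197.136 m³.
RT60 = 0.161 · V / A = 0.161 × 197.136 / 106.070 = 0.299 s.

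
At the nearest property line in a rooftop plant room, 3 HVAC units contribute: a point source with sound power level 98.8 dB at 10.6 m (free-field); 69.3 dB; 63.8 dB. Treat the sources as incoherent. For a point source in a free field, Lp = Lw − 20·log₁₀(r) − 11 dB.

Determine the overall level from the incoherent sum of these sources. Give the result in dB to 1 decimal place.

72.1 dB

Source at 10.6 m: Lp = 98.8 − 20·log₁₀(10.6) − 11 = 67.3 dB.
Sum in the linear (power) domain: Σ 10^(Lᵢ/10) = 10^(67.3/10) + 10^(69.3/10) + 10^(63.8/10) = 1.628e+07.
Back to dB: 10·log₁₀ Σ = 72.1 dB.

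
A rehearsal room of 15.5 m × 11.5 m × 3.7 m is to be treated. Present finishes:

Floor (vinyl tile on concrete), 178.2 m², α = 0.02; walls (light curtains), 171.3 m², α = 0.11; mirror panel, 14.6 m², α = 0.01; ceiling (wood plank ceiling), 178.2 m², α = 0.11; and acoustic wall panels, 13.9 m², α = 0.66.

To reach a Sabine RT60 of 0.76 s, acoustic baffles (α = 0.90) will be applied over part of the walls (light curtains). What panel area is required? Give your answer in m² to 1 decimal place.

111.9

Equivalent absorption area: A₁ = 178.2·0.02 + 171.3·0.11 + 14.6·0.01 + 178.2·0.11 + 13.9·0.66 = 51.329 m².
V = 659.525 m³. Target absorption A₂ = 0.161 × 659.525 / 0.76 = 139.715 sabins.
ΔA needed = 139.715 − 51.329 = 88.386 sabins.
Each m² of panel replacing the walls (light curtains) adds (0.90 − 0.11) = 0.79 sabins.
Panel area = 88.386 / 0.79 = 111.9 m².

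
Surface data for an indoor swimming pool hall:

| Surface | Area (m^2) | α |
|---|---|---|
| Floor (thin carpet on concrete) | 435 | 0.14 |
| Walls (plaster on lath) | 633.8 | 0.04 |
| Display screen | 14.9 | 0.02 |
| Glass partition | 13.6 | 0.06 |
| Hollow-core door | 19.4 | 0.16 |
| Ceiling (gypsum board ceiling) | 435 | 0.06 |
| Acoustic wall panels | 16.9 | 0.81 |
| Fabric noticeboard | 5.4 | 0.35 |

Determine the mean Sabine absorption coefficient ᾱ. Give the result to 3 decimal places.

0.084

S = Σ Sᵢ = 435 + 633.8 + 14.9 + 13.6 + 19.4 + 435 + 16.9 + 5.4 = 1574.0 m^2.
Σ(Sᵢαᵢ) = 435×0.14 + 633.8×0.04 + 14.9×0.02 + 13.6×0.06 + 19.4×0.16 + 435×0.06 + 16.9×0.81 + 5.4×0.35 = 132.149.
ᾱ = A/S = 0.084.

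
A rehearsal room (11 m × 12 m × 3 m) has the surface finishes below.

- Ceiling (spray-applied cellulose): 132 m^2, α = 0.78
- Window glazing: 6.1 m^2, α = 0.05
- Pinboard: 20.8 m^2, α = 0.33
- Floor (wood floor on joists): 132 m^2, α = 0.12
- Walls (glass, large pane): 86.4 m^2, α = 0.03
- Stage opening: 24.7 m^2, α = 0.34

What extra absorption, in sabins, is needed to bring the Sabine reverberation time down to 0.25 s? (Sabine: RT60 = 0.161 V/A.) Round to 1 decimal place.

Total absorption A₁ = 132×0.78 + 6.1×0.05 + 20.8×0.33 + 132×0.12 + 86.4×0.03 + 24.7×0.34
  = 102.960 + 0.305 + 6.864 + 15.840 + 2.592 + 8.398 = 136.959 m^2 sabins.
V = 396 m³. Required absorption A₂ = 0.161 × 396 / 0.25 = 255.024 sabins.
Shortfall: 255.024 − 136.959 = 118.1 sabins.

118.1 sabins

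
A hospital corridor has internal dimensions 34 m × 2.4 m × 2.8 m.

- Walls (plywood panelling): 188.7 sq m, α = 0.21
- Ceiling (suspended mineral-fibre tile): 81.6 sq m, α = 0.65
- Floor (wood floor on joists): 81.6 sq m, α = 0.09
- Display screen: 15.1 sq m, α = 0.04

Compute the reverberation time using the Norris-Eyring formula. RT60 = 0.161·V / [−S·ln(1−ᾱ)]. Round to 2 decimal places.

S = Σ Sᵢ = 367.0 sq m.
Absorption A = 188.7·0.21 + 81.6·0.65 + 81.6·0.09 + 15.1·0.04 = 100.615 sabins.
ᾱ = 100.615 / 367.0 = 0.2742.
Eyring denominator: −S ln(1−ᾱ) = 117.616.
V = 34 × 2.4 × 2.8 = 228.48 m³.
RT60 = 0.161 × 228.48 / 117.616 = 0.31 s.

0.31 seconds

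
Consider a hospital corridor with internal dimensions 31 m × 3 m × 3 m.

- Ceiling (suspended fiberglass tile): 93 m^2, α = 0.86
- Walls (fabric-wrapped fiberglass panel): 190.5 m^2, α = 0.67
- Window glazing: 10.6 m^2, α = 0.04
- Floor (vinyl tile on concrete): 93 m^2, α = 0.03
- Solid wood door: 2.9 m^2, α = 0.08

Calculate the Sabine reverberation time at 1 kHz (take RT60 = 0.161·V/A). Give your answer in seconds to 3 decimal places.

Equivalent absorption area: A = 93·0.86 + 190.5·0.67 + 10.6·0.04 + 93·0.03 + 2.9·0.08 = 211.061 m^2.
Volume V = 31 × 3 × 3 = 279 m³.
RT60 = 0.161 · V / A = 0.161 × 279 / 211.061 = 0.213 s.

0.213 s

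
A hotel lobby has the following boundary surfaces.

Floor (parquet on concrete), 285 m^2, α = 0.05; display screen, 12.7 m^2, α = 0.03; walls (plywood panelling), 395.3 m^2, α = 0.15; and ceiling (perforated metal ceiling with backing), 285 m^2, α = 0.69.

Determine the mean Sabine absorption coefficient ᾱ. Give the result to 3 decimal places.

0.277

Total surface area S = 978.0 m^2.
Σ(Sᵢαᵢ) = 285*0.05 + 12.7*0.03 + 395.3*0.15 + 285*0.69 = 270.576.
ᾱ = 270.576 / 978.0 = 0.277.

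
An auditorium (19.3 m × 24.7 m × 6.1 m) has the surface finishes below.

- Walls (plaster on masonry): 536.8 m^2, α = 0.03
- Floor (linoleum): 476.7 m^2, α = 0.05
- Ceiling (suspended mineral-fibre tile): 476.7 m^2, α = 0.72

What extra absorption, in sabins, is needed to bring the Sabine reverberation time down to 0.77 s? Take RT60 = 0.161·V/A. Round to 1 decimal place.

A₁ = Σ Sᵢαᵢ = 536.8·0.03 + 476.7·0.05 + 476.7·0.72 = 383.163 sabins.
V = 2907.931 m³. Required absorption A₂ = 0.161 × 2907.931 / 0.77 = 608.022 sabins.
Additional absorption ΔA = 608.022 − 383.163 = 224.9 sabins.

224.9 sabins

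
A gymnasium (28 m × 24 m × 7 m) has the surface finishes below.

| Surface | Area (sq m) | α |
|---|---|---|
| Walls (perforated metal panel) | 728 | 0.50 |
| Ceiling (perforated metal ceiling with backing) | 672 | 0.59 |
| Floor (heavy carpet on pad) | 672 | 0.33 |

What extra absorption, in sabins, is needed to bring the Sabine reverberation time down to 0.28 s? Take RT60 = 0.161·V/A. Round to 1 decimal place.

Equivalent absorption area: A₁ = 728·0.50 + 672·0.59 + 672·0.33 = 982.240 sq m.
Target A₂ = 0.161·4704/0.28 = 2704.800 sabins (V = 4704 m³).
Additional absorption ΔA = 2704.800 − 982.240 = 1722.6 sabins.

1722.6 sabins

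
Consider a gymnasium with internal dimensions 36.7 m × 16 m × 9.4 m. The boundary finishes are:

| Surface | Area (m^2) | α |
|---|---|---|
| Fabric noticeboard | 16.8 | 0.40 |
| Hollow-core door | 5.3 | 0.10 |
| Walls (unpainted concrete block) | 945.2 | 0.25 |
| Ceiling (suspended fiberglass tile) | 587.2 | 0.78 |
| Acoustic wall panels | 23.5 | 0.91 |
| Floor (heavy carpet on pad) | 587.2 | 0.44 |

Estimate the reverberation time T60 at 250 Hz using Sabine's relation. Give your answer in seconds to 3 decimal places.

Equivalent absorption area: A = 16.8·0.40 + 5.3·0.10 + 945.2·0.25 + 587.2·0.78 + 23.5·0.91 + 587.2·0.44 = 981.319 m^2.
V = 36.7·16·9.4 = 5519.68 m³.
T = 0.161 V/A = 0.161·5519.68/981.319 = 0.906 s.

0.906 sec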